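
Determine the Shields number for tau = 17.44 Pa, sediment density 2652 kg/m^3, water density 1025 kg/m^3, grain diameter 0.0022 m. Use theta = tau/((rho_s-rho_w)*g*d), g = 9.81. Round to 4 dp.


theta = tau / ((rho_s - rho_w) * g * d)
rho_s - rho_w = 2652 - 1025 = 1627
Denominator = 1627 * 9.81 * 0.0022 = 35.113914
theta = 17.44 / 35.113914
theta = 0.4967

0.4967


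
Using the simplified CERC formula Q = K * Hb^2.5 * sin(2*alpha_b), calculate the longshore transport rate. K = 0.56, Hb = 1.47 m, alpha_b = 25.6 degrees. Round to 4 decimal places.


Q = K * Hb^2.5 * sin(2 * alpha_b)
Hb^2.5 = 1.47^2.5 = 2.619952
sin(2 * 25.6) = sin(51.2) = 0.779338
Q = 0.56 * 2.619952 * 0.779338
Q = 1.1434 m^3/s

1.1434


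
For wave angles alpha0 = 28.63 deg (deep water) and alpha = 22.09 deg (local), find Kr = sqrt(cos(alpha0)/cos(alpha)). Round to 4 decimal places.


Kr = sqrt(cos(alpha0) / cos(alpha))
cos(28.63) = 0.877732
cos(22.09) = 0.926594
Kr = sqrt(0.877732 / 0.926594)
Kr = sqrt(0.947267)
Kr = 0.9733

0.9733


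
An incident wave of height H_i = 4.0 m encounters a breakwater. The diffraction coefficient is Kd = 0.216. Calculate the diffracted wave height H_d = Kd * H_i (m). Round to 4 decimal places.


H_d = Kd * H_i
H_d = 0.216 * 4.0
H_d = 0.8640 m

0.8640


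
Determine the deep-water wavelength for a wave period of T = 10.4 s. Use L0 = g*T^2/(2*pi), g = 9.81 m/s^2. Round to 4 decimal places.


L0 = g * T^2 / (2 * pi)
L0 = 9.81 * 10.4^2 / (2 * pi)
L0 = 9.81 * 108.1600 / 6.28319
L0 = 1061.0496 / 6.28319
L0 = 168.8713 m

168.8713


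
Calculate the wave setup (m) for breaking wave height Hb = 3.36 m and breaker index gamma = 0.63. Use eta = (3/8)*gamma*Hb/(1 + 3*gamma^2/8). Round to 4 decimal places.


eta = (3/8) * gamma * Hb / (1 + 3*gamma^2/8)
Numerator = (3/8) * 0.63 * 3.36 = 0.793800
Denominator = 1 + 3*0.63^2/8 = 1 + 0.148838 = 1.148838
eta = 0.793800 / 1.148838
eta = 0.6910 m

0.6910


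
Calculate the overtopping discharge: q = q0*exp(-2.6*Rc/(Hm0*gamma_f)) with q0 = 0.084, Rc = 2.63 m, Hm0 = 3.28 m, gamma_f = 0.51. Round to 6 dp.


q = q0 * exp(-2.6 * Rc / (Hm0 * gamma_f))
Exponent = -2.6 * 2.63 / (3.28 * 0.51)
= -2.6 * 2.63 / 1.6728
= -4.087757
exp(-4.087757) = 0.016777
q = 0.084 * 0.016777
q = 0.001409 m^3/s/m

0.001409


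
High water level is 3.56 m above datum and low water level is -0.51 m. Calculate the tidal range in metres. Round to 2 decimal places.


Tidal range = High water - Low water
Tidal range = 3.56 - (-0.51)
Tidal range = 4.07 m

4.07


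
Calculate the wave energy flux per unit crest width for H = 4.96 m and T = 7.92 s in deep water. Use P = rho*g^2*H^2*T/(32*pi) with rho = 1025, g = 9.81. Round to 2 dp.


P = rho * g^2 * H^2 * T / (32 * pi)
P = 1025 * 9.81^2 * 4.96^2 * 7.92 / (32 * pi)
P = 1025 * 96.2361 * 24.6016 * 7.92 / 100.53096
P = 191183.57 W/m

191183.57


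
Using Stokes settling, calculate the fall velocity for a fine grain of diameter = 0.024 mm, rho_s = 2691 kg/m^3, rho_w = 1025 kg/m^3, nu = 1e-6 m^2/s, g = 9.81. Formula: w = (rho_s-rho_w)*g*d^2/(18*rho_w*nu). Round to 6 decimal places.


w = (rho_s - rho_w) * g * d^2 / (18 * rho_w * nu)
d = 0.024 mm = 0.000024 m
rho_s - rho_w = 2691 - 1025 = 1666
Numerator = 1666 * 9.81 * (0.000024)^2 = 0.000009413833
Denominator = 18 * 1025 * 1e-6 = 0.018450
w = 0.000510 m/s

0.000510


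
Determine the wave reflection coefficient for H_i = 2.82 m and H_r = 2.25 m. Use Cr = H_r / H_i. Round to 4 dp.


Cr = H_r / H_i
Cr = 2.25 / 2.82
Cr = 0.7979

0.7979


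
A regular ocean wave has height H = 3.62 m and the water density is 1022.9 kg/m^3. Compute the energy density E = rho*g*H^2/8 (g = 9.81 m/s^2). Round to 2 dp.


E = (1/8) * rho * g * H^2
E = (1/8) * 1022.9 * 9.81 * 3.62^2
E = 0.125 * 1022.9 * 9.81 * 13.1044
E = 16437.26 J/m^2

16437.26


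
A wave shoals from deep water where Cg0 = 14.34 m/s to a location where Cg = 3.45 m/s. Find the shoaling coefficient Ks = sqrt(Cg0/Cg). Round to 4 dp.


Ks = sqrt(Cg0 / Cg)
Ks = sqrt(14.34 / 3.45)
Ks = sqrt(4.1565)
Ks = 2.0388

2.0388


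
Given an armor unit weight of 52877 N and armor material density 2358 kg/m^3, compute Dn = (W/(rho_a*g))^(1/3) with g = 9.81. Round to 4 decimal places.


V = W / (rho_a * g)
V = 52877 / (2358 * 9.81)
V = 52877 / 23131.98
V = 2.285883 m^3
Dn = V^(1/3) = 2.285883^(1/3)
Dn = 1.3173 m

1.3173


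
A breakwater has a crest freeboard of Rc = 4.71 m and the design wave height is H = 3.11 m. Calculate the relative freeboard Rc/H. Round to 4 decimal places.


Relative freeboard = Rc / H
= 4.71 / 3.11
= 1.5145

1.5145


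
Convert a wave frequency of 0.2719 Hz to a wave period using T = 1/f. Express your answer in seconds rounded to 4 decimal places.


T = 1 / f
T = 1 / 0.2719
T = 3.6778 s

3.6778


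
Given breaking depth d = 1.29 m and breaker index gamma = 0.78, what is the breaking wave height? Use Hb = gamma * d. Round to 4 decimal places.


Hb = gamma * d
Hb = 0.78 * 1.29
Hb = 1.0062 m

1.0062


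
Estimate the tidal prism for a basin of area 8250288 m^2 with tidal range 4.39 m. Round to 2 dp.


Tidal prism = Area * Tidal range
P = 8250288 * 4.39
P = 36218764.32 m^3

36218764.32


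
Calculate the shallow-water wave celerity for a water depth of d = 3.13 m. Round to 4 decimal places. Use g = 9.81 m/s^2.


Using the shallow-water approximation:
C = sqrt(g * d) = sqrt(9.81 * 3.13)
C = sqrt(30.7053)
C = 5.5412 m/s

5.5412


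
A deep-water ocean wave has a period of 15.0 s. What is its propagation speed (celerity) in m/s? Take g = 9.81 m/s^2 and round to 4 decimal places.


We use the deep-water celerity formula:
C = g * T / (2 * pi)
C = 9.81 * 15.0 / (2 * 3.14159...)
C = 147.150000 / 6.283185
C = 23.4196 m/s

23.4196


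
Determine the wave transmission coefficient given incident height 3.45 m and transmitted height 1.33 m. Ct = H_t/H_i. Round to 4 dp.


Ct = H_t / H_i
Ct = 1.33 / 3.45
Ct = 0.3855

0.3855


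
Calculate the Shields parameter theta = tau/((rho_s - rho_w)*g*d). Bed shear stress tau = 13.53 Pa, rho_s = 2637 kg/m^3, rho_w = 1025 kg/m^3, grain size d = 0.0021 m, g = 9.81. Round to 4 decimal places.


theta = tau / ((rho_s - rho_w) * g * d)
rho_s - rho_w = 2637 - 1025 = 1612
Denominator = 1612 * 9.81 * 0.0021 = 33.208812
theta = 13.53 / 33.208812
theta = 0.4074

0.4074


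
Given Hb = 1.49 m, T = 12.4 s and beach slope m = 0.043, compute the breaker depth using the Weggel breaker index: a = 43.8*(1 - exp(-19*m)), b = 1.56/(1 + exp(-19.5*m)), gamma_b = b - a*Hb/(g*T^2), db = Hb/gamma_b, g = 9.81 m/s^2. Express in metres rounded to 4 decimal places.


a = 43.8 * (1 - exp(-19 * m))
exp(-19 * 0.043) = exp(-0.8170) = 0.441755
a = 43.8 * (1 - 0.441755) = 24.451134
b = 1.56 / (1 + exp(-19.5 * m))
exp(-19.5 * 0.043) = exp(-0.8385) = 0.432359
b = 1.56 / (1 + 0.432359) = 1.089113
Hb / (g * T^2) = 1.49 / (9.81 * 12.4^2) = 1.49 / 1508.3856 = 0.00098781
gamma_b = b - a * Hb/(g*T^2) = 1.089113 - 24.451134 * 0.00098781 = 1.064960
db = Hb / gamma_b = 1.49 / 1.064960
db = 1.3991 m

1.3991


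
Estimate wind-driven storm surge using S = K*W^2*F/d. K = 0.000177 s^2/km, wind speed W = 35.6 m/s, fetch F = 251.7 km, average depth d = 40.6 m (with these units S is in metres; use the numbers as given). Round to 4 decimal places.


S = K * W^2 * F / d
W^2 = 35.6^2 = 1267.36
S = 0.000177 * 1267.36 * 251.7 / 40.6
Numerator = 0.000177 * 1267.36 * 251.7 = 56.462029
S = 56.462029 / 40.6 = 1.3907 m

1.3907


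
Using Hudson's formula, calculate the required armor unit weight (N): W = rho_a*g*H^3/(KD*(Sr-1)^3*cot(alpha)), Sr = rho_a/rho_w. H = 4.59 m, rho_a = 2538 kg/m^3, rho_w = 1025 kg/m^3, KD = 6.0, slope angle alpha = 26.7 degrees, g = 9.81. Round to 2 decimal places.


Sr = rho_a / rho_w = 2538 / 1025 = 2.476098
(Sr - 1) = 1.476098
(Sr - 1)^3 = 3.216216
cot(26.7) = 1 / tan(26.7) = 1 / 0.502948 = 1.988279
Numerator = 2538 * 9.81 * 4.59^3 = 2407679.5374
Denominator = 6.0 * 3.216216 * 1.988279 = 38.368401
W = 2407679.5374 / 38.368401
W = 62751.63 N

62751.63


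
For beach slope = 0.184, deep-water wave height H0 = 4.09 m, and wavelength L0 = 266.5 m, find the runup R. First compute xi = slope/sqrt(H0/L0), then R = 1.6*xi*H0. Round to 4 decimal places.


xi = slope / sqrt(H0/L0)
H0/L0 = 4.09/266.5 = 0.015347
sqrt(0.015347) = 0.123883
xi = 0.184 / 0.123883 = 1.485268
R = 1.6 * xi * H0 = 1.6 * 1.485268 * 4.09
R = 9.7196 m

9.7196


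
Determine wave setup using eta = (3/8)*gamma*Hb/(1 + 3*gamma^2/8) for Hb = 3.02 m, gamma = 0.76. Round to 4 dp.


eta = (3/8) * gamma * Hb / (1 + 3*gamma^2/8)
Numerator = (3/8) * 0.76 * 3.02 = 0.860700
Denominator = 1 + 3*0.76^2/8 = 1 + 0.216600 = 1.216600
eta = 0.860700 / 1.216600
eta = 0.7075 m

0.7075


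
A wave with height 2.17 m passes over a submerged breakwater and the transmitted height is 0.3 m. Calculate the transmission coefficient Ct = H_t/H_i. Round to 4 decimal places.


Ct = H_t / H_i
Ct = 0.3 / 2.17
Ct = 0.1382

0.1382


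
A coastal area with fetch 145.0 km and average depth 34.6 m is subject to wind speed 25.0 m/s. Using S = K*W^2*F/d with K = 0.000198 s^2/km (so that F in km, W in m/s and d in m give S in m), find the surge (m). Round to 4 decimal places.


S = K * W^2 * F / d
W^2 = 25.0^2 = 625.00
S = 0.000198 * 625.00 * 145.0 / 34.6
Numerator = 0.000198 * 625.00 * 145.0 = 17.943750
S = 17.943750 / 34.6 = 0.5186 m

0.5186


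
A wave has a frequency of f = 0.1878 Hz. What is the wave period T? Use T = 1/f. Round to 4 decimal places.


T = 1 / f
T = 1 / 0.1878
T = 5.3248 s

5.3248


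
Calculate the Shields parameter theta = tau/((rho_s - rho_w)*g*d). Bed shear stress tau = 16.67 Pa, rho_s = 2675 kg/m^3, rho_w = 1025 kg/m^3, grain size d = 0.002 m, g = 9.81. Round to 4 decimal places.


theta = tau / ((rho_s - rho_w) * g * d)
rho_s - rho_w = 2675 - 1025 = 1650
Denominator = 1650 * 9.81 * 0.002 = 32.373000
theta = 16.67 / 32.373000
theta = 0.5149

0.5149


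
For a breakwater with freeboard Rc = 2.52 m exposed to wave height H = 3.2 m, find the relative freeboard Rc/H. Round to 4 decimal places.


Relative freeboard = Rc / H
= 2.52 / 3.2
= 0.7875

0.7875


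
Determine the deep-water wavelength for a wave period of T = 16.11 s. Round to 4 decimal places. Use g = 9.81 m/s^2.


L0 = g * T^2 / (2 * pi)
L0 = 9.81 * 16.11^2 / (2 * pi)
L0 = 9.81 * 259.5321 / 6.28319
L0 = 2546.0099 / 6.28319
L0 = 405.2101 m

405.2101


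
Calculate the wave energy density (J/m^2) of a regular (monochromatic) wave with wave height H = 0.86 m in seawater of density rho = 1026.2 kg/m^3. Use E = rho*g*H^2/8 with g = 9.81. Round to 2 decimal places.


E = (1/8) * rho * g * H^2
E = (1/8) * 1026.2 * 9.81 * 0.86^2
E = 0.125 * 1026.2 * 9.81 * 0.7396
E = 930.70 J/m^2

930.70


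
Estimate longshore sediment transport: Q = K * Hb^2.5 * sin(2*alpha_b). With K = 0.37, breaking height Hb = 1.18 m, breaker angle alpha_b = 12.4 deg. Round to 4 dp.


Q = K * Hb^2.5 * sin(2 * alpha_b)
Hb^2.5 = 1.18^2.5 = 1.512534
sin(2 * 12.4) = sin(24.8) = 0.419452
Q = 0.37 * 1.512534 * 0.419452
Q = 0.2347 m^3/s

0.2347


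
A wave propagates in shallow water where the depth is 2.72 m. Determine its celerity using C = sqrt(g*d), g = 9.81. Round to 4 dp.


Using the shallow-water approximation:
C = sqrt(g * d) = sqrt(9.81 * 2.72)
C = sqrt(26.6832)
C = 5.1656 m/s

5.1656


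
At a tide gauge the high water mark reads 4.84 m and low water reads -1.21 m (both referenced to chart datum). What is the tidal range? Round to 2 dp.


Tidal range = High water - Low water
Tidal range = 4.84 - (-1.21)
Tidal range = 6.05 m

6.05


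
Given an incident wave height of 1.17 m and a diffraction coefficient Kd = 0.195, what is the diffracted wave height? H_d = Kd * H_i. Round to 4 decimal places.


H_d = Kd * H_i
H_d = 0.195 * 1.17
H_d = 0.2282 m

0.2282


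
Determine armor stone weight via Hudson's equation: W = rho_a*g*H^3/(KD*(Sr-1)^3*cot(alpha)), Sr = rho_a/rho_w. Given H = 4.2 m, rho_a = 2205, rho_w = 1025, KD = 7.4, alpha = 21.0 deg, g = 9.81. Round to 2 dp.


Sr = rho_a / rho_w = 2205 / 1025 = 2.151220
(Sr - 1) = 1.151220
(Sr - 1)^3 = 1.525719
cot(21.0) = 1 / tan(21.0) = 1 / 0.383864 = 2.605089
Numerator = 2205 * 9.81 * 4.2^3 = 1602601.2324
Denominator = 7.4 * 1.525719 * 2.605089 = 29.412282
W = 1602601.2324 / 29.412282
W = 54487.48 N

54487.48


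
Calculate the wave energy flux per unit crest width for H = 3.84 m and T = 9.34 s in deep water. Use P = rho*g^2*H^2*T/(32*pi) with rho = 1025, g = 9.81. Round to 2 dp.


P = rho * g^2 * H^2 * T / (32 * pi)
P = 1025 * 9.81^2 * 3.84^2 * 9.34 / (32 * pi)
P = 1025 * 96.2361 * 14.7456 * 9.34 / 100.53096
P = 135136.09 W/m

135136.09


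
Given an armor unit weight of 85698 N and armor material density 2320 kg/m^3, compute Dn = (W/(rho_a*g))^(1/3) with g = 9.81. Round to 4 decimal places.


V = W / (rho_a * g)
V = 85698 / (2320 * 9.81)
V = 85698 / 22759.20
V = 3.765422 m^3
Dn = V^(1/3) = 3.765422^(1/3)
Dn = 1.5557 m

1.5557


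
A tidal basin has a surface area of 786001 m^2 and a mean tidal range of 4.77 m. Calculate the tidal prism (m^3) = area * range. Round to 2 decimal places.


Tidal prism = Area * Tidal range
P = 786001 * 4.77
P = 3749224.77 m^3

3749224.77


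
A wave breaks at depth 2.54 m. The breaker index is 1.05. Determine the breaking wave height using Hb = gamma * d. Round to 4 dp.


Hb = gamma * d
Hb = 1.05 * 2.54
Hb = 2.6670 m

2.6670


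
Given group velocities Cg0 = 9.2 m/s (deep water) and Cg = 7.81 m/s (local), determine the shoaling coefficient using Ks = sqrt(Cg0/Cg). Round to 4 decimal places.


Ks = sqrt(Cg0 / Cg)
Ks = sqrt(9.2 / 7.81)
Ks = sqrt(1.1780)
Ks = 1.0853

1.0853


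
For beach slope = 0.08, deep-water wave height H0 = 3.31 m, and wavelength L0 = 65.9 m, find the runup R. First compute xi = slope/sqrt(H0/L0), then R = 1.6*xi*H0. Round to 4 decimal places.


xi = slope / sqrt(H0/L0)
H0/L0 = 3.31/65.9 = 0.050228
sqrt(0.050228) = 0.224115
xi = 0.08 / 0.224115 = 0.356959
R = 1.6 * xi * H0 = 1.6 * 0.356959 * 3.31
R = 1.8905 m

1.8905


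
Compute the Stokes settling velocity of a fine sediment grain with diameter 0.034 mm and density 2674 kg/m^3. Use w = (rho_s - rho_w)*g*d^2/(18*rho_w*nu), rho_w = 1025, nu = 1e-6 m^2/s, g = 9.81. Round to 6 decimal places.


w = (rho_s - rho_w) * g * d^2 / (18 * rho_w * nu)
d = 0.034 mm = 0.000034 m
rho_s - rho_w = 2674 - 1025 = 1649
Numerator = 1649 * 9.81 * (0.000034)^2 = 0.000018700254
Denominator = 18 * 1025 * 1e-6 = 0.018450
w = 0.001014 m/s

0.001014


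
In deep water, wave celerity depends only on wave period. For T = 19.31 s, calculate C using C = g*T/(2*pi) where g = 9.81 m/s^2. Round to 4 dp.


We use the deep-water celerity formula:
C = g * T / (2 * pi)
C = 9.81 * 19.31 / (2 * 3.14159...)
C = 189.431100 / 6.283185
C = 30.1489 m/s

30.1489


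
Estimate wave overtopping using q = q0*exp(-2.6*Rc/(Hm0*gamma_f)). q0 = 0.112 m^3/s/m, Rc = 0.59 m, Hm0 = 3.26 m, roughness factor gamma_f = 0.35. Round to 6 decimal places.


q = q0 * exp(-2.6 * Rc / (Hm0 * gamma_f))
Exponent = -2.6 * 0.59 / (3.26 * 0.35)
= -2.6 * 0.59 / 1.1410
= -1.344435
exp(-1.344435) = 0.260687
q = 0.112 * 0.260687
q = 0.029197 m^3/s/m

0.029197


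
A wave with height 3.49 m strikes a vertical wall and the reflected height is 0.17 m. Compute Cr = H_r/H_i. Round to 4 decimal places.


Cr = H_r / H_i
Cr = 0.17 / 3.49
Cr = 0.0487

0.0487


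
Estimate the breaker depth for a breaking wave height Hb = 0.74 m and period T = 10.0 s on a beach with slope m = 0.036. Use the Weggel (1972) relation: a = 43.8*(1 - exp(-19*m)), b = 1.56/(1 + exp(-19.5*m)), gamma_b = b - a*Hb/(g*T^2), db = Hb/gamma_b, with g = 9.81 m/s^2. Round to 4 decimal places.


a = 43.8 * (1 - exp(-19 * m))
exp(-19 * 0.036) = exp(-0.6840) = 0.504595
a = 43.8 * (1 - 0.504595) = 21.698758
b = 1.56 / (1 + exp(-19.5 * m))
exp(-19.5 * 0.036) = exp(-0.7020) = 0.495593
b = 1.56 / (1 + 0.495593) = 1.043064
Hb / (g * T^2) = 0.74 / (9.81 * 10.0^2) = 0.74 / 981.0000 = 0.00075433
gamma_b = b - a * Hb/(g*T^2) = 1.043064 - 21.698758 * 0.00075433 = 1.026696
db = Hb / gamma_b = 0.74 / 1.026696
db = 0.7208 m

0.7208


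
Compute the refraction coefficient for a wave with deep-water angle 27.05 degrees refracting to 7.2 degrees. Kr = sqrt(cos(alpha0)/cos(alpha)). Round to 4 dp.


Kr = sqrt(cos(alpha0) / cos(alpha))
cos(27.05) = 0.890610
cos(7.2) = 0.992115
Kr = sqrt(0.890610 / 0.992115)
Kr = sqrt(0.897689)
Kr = 0.9475

0.9475


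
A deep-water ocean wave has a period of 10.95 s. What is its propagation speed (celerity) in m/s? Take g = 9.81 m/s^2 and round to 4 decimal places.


We use the deep-water celerity formula:
C = g * T / (2 * pi)
C = 9.81 * 10.95 / (2 * 3.14159...)
C = 107.419500 / 6.283185
C = 17.0963 m/s

17.0963


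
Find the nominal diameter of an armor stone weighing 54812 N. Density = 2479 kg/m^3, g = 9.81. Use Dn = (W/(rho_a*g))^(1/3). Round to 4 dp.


V = W / (rho_a * g)
V = 54812 / (2479 * 9.81)
V = 54812 / 24318.99
V = 2.253876 m^3
Dn = V^(1/3) = 2.253876^(1/3)
Dn = 1.3111 m

1.3111


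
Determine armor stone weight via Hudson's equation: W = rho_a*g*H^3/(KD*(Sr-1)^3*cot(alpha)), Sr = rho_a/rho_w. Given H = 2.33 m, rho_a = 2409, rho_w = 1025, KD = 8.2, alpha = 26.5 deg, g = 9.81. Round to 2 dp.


Sr = rho_a / rho_w = 2409 / 1025 = 2.350244
(Sr - 1) = 1.350244
(Sr - 1)^3 = 2.461709
cot(26.5) = 1 / tan(26.5) = 1 / 0.498582 = 2.005690
Numerator = 2409 * 9.81 * 2.33^3 = 298932.8003
Denominator = 8.2 * 2.461709 * 2.005690 = 40.486876
W = 298932.8003 / 40.486876
W = 7383.45 N

7383.45


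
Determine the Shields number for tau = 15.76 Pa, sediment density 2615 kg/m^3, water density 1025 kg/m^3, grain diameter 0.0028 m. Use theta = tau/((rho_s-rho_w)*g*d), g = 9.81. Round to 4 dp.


theta = tau / ((rho_s - rho_w) * g * d)
rho_s - rho_w = 2615 - 1025 = 1590
Denominator = 1590 * 9.81 * 0.0028 = 43.674120
theta = 15.76 / 43.674120
theta = 0.3609

0.3609


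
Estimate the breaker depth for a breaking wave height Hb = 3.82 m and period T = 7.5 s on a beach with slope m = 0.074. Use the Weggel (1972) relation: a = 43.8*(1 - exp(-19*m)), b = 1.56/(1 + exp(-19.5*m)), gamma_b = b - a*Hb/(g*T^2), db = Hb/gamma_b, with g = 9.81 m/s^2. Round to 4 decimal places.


a = 43.8 * (1 - exp(-19 * m))
exp(-19 * 0.074) = exp(-1.4060) = 0.245122
a = 43.8 * (1 - 0.245122) = 33.063665
b = 1.56 / (1 + exp(-19.5 * m))
exp(-19.5 * 0.074) = exp(-1.4430) = 0.236218
b = 1.56 / (1 + 0.236218) = 1.261913
Hb / (g * T^2) = 3.82 / (9.81 * 7.5^2) = 3.82 / 551.8125 = 0.00692264
gamma_b = b - a * Hb/(g*T^2) = 1.261913 - 33.063665 * 0.00692264 = 1.033025
db = Hb / gamma_b = 3.82 / 1.033025
db = 3.6979 m

3.6979


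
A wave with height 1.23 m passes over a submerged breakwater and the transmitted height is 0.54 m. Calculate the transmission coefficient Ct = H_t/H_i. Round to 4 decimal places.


Ct = H_t / H_i
Ct = 0.54 / 1.23
Ct = 0.4390

0.4390


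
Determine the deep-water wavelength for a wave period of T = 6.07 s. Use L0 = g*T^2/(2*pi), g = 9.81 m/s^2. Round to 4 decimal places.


L0 = g * T^2 / (2 * pi)
L0 = 9.81 * 6.07^2 / (2 * pi)
L0 = 9.81 * 36.8449 / 6.28319
L0 = 361.4485 / 6.28319
L0 = 57.5263 m

57.5263


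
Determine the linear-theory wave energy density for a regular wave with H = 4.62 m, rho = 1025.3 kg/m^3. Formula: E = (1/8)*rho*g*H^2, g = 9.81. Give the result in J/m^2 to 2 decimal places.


E = (1/8) * rho * g * H^2
E = (1/8) * 1025.3 * 9.81 * 4.62^2
E = 0.125 * 1025.3 * 9.81 * 21.3444
E = 26835.76 J/m^2

26835.76


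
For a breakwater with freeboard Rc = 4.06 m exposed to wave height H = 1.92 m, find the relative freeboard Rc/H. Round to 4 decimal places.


Relative freeboard = Rc / H
= 4.06 / 1.92
= 2.1146

2.1146


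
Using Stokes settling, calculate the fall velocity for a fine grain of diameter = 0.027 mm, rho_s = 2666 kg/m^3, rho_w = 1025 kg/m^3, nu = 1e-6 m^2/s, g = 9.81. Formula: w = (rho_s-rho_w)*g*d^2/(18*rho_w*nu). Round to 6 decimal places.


w = (rho_s - rho_w) * g * d^2 / (18 * rho_w * nu)
d = 0.027 mm = 0.000027 m
rho_s - rho_w = 2666 - 1025 = 1641
Numerator = 1641 * 9.81 * (0.000027)^2 = 0.000011735595
Denominator = 18 * 1025 * 1e-6 = 0.018450
w = 0.000636 m/s

0.000636


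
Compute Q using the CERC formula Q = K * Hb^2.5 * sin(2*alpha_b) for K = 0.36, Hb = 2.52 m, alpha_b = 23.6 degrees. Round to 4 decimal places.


Q = K * Hb^2.5 * sin(2 * alpha_b)
Hb^2.5 = 2.52^2.5 = 10.080947
sin(2 * 23.6) = sin(47.2) = 0.733730
Q = 0.36 * 10.080947 * 0.733730
Q = 2.6628 m^3/s

2.6628


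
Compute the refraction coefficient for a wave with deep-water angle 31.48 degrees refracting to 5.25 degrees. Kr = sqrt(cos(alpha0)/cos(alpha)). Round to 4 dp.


Kr = sqrt(cos(alpha0) / cos(alpha))
cos(31.48) = 0.852822
cos(5.25) = 0.995805
Kr = sqrt(0.852822 / 0.995805)
Kr = sqrt(0.856415)
Kr = 0.9254

0.9254


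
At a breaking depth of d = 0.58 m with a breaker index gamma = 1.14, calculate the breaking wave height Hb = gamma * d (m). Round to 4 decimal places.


Hb = gamma * d
Hb = 1.14 * 0.58
Hb = 0.6612 m

0.6612


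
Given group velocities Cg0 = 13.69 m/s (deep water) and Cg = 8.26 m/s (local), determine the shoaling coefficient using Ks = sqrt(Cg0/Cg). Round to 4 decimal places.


Ks = sqrt(Cg0 / Cg)
Ks = sqrt(13.69 / 8.26)
Ks = sqrt(1.6574)
Ks = 1.2874

1.2874


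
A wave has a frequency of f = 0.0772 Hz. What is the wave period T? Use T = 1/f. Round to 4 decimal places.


T = 1 / f
T = 1 / 0.0772
T = 12.9534 s

12.9534


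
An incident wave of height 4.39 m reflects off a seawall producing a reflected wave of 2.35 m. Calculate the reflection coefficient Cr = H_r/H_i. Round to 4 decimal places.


Cr = H_r / H_i
Cr = 2.35 / 4.39
Cr = 0.5353

0.5353


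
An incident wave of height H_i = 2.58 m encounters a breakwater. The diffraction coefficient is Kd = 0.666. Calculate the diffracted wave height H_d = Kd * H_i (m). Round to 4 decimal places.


H_d = Kd * H_i
H_d = 0.666 * 2.58
H_d = 1.7183 m

1.7183


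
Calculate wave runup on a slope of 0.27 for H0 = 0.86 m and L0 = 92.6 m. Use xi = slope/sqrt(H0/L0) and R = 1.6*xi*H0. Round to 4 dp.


xi = slope / sqrt(H0/L0)
H0/L0 = 0.86/92.6 = 0.009287
sqrt(0.009287) = 0.096370
xi = 0.27 / 0.096370 = 2.801690
R = 1.6 * xi * H0 = 1.6 * 2.801690 * 0.86
R = 3.8551 m

3.8551


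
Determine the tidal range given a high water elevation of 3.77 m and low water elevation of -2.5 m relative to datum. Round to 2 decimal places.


Tidal range = High water - Low water
Tidal range = 3.77 - (-2.5)
Tidal range = 6.27 m

6.27


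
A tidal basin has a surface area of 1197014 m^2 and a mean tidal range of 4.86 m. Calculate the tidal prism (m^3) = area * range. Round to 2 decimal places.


Tidal prism = Area * Tidal range
P = 1197014 * 4.86
P = 5817488.04 m^3

5817488.04


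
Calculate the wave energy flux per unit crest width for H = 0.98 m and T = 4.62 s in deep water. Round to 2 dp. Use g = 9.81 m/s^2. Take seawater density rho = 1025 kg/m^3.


P = rho * g^2 * H^2 * T / (32 * pi)
P = 1025 * 9.81^2 * 0.98^2 * 4.62 / (32 * pi)
P = 1025 * 96.2361 * 0.9604 * 4.62 / 100.53096
P = 4353.68 W/m

4353.68


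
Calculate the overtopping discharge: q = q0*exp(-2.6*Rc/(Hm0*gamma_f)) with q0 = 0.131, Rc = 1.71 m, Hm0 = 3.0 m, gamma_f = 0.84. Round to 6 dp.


q = q0 * exp(-2.6 * Rc / (Hm0 * gamma_f))
Exponent = -2.6 * 1.71 / (3.0 * 0.84)
= -2.6 * 1.71 / 2.5200
= -1.764286
exp(-1.764286) = 0.171309
q = 0.131 * 0.171309
q = 0.022441 m^3/s/m

0.022441


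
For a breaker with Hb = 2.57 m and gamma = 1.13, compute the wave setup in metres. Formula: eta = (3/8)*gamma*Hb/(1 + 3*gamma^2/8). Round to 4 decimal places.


eta = (3/8) * gamma * Hb / (1 + 3*gamma^2/8)
Numerator = (3/8) * 1.13 * 2.57 = 1.089037
Denominator = 1 + 3*1.13^2/8 = 1 + 0.478838 = 1.478838
eta = 1.089037 / 1.478838
eta = 0.7364 m

0.7364


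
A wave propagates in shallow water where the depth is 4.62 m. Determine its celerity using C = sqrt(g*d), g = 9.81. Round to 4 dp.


Using the shallow-water approximation:
C = sqrt(g * d) = sqrt(9.81 * 4.62)
C = sqrt(45.3222)
C = 6.7322 m/s

6.7322


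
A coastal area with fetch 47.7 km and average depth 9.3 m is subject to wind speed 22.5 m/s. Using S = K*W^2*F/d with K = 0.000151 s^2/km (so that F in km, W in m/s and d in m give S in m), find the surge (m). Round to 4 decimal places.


S = K * W^2 * F / d
W^2 = 22.5^2 = 506.25
S = 0.000151 * 506.25 * 47.7 / 9.3
Numerator = 0.000151 * 506.25 * 47.7 = 3.646367
S = 3.646367 / 9.3 = 0.3921 m

0.3921


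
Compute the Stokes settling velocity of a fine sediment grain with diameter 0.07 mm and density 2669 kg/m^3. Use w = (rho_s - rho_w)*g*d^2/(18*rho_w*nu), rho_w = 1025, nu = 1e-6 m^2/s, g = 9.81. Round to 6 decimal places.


w = (rho_s - rho_w) * g * d^2 / (18 * rho_w * nu)
d = 0.07 mm = 0.000070 m
rho_s - rho_w = 2669 - 1025 = 1644
Numerator = 1644 * 9.81 * (0.000070)^2 = 0.000079025436
Denominator = 18 * 1025 * 1e-6 = 0.018450
w = 0.004283 m/s

0.004283


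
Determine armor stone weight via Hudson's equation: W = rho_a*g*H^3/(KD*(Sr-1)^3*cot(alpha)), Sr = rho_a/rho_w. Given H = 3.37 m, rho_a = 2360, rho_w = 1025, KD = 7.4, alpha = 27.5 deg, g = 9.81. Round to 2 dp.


Sr = rho_a / rho_w = 2360 / 1025 = 2.302439
(Sr - 1) = 1.302439
(Sr - 1)^3 = 2.209389
cot(27.5) = 1 / tan(27.5) = 1 / 0.520567 = 1.920982
Numerator = 2360 * 9.81 * 3.37^3 = 886075.4684
Denominator = 7.4 * 2.209389 * 1.920982 = 31.407057
W = 886075.4684 / 31.407057
W = 28212.62 N

28212.62


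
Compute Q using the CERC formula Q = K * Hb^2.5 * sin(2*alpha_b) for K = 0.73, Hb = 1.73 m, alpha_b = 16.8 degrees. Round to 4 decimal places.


Q = K * Hb^2.5 * sin(2 * alpha_b)
Hb^2.5 = 1.73^2.5 = 3.936545
sin(2 * 16.8) = sin(33.6) = 0.553392
Q = 0.73 * 3.936545 * 0.553392
Q = 1.5903 m^3/s

1.5903


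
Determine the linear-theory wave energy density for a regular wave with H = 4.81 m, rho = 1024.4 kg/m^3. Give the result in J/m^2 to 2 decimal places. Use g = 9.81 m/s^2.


E = (1/8) * rho * g * H^2
E = (1/8) * 1024.4 * 9.81 * 4.81^2
E = 0.125 * 1024.4 * 9.81 * 23.1361
E = 29062.89 J/m^2

29062.89


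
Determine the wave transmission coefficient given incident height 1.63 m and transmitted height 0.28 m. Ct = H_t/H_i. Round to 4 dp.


Ct = H_t / H_i
Ct = 0.28 / 1.63
Ct = 0.1718

0.1718


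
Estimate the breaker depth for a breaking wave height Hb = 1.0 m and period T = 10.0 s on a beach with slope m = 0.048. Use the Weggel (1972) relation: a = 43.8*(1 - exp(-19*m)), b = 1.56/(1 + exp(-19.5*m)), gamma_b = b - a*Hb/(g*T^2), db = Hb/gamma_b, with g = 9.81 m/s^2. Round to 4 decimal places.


a = 43.8 * (1 - exp(-19 * m))
exp(-19 * 0.048) = exp(-0.9120) = 0.401720
a = 43.8 * (1 - 0.401720) = 26.204665
b = 1.56 / (1 + exp(-19.5 * m))
exp(-19.5 * 0.048) = exp(-0.9360) = 0.392193
b = 1.56 / (1 + 0.392193) = 1.120534
Hb / (g * T^2) = 1.0 / (9.81 * 10.0^2) = 1.0 / 981.0000 = 0.00101937
gamma_b = b - a * Hb/(g*T^2) = 1.120534 - 26.204665 * 0.00101937 = 1.093822
db = Hb / gamma_b = 1.0 / 1.093822
db = 0.9142 m

0.9142


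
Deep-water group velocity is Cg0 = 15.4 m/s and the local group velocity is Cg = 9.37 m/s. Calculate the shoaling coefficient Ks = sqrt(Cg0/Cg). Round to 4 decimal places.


Ks = sqrt(Cg0 / Cg)
Ks = sqrt(15.4 / 9.37)
Ks = sqrt(1.6435)
Ks = 1.2820

1.2820


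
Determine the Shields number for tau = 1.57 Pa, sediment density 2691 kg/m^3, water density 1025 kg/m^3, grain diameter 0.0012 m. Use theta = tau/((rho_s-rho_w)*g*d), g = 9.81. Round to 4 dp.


theta = tau / ((rho_s - rho_w) * g * d)
rho_s - rho_w = 2691 - 1025 = 1666
Denominator = 1666 * 9.81 * 0.0012 = 19.612152
theta = 1.57 / 19.612152
theta = 0.0801

0.0801


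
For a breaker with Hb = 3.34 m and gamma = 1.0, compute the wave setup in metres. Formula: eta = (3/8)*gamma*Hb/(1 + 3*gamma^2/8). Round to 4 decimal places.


eta = (3/8) * gamma * Hb / (1 + 3*gamma^2/8)
Numerator = (3/8) * 1.0 * 3.34 = 1.252500
Denominator = 1 + 3*1.0^2/8 = 1 + 0.375000 = 1.375000
eta = 1.252500 / 1.375000
eta = 0.9109 m

0.9109


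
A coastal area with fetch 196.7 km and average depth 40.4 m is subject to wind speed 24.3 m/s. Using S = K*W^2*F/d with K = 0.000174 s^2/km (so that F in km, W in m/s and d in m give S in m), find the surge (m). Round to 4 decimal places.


S = K * W^2 * F / d
W^2 = 24.3^2 = 590.49
S = 0.000174 * 590.49 * 196.7 / 40.4
Numerator = 0.000174 * 590.49 * 196.7 = 20.209993
S = 20.209993 / 40.4 = 0.5002 m

0.5002


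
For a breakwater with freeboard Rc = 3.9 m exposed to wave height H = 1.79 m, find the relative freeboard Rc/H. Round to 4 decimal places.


Relative freeboard = Rc / H
= 3.9 / 1.79
= 2.1788

2.1788


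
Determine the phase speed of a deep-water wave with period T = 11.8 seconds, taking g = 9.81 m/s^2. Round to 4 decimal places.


We use the deep-water celerity formula:
C = g * T / (2 * pi)
C = 9.81 * 11.8 / (2 * 3.14159...)
C = 115.758000 / 6.283185
C = 18.4235 m/s

18.4235


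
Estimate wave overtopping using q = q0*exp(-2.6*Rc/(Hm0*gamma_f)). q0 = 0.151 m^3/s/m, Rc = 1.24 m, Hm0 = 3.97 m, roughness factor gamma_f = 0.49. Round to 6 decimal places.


q = q0 * exp(-2.6 * Rc / (Hm0 * gamma_f))
Exponent = -2.6 * 1.24 / (3.97 * 0.49)
= -2.6 * 1.24 / 1.9453
= -1.657328
exp(-1.657328) = 0.190648
q = 0.151 * 0.190648
q = 0.028788 m^3/s/m

0.028788


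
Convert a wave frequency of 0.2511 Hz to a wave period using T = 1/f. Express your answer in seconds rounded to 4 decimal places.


T = 1 / f
T = 1 / 0.2511
T = 3.9825 s

3.9825


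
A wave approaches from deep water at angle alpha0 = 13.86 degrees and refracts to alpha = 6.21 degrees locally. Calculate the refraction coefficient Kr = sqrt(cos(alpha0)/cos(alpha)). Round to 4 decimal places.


Kr = sqrt(cos(alpha0) / cos(alpha))
cos(13.86) = 0.970884
cos(6.21) = 0.994132
Kr = sqrt(0.970884 / 0.994132)
Kr = sqrt(0.976615)
Kr = 0.9882

0.9882


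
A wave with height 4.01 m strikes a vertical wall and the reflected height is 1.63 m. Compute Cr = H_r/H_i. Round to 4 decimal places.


Cr = H_r / H_i
Cr = 1.63 / 4.01
Cr = 0.4065

0.4065


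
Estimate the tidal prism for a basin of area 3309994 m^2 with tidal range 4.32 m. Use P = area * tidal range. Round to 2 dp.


Tidal prism = Area * Tidal range
P = 3309994 * 4.32
P = 14299174.08 m^3

14299174.08


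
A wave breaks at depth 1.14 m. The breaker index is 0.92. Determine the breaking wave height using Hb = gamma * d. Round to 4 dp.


Hb = gamma * d
Hb = 0.92 * 1.14
Hb = 1.0488 m

1.0488


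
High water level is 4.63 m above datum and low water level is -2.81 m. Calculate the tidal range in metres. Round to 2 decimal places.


Tidal range = High water - Low water
Tidal range = 4.63 - (-2.81)
Tidal range = 7.44 m

7.44


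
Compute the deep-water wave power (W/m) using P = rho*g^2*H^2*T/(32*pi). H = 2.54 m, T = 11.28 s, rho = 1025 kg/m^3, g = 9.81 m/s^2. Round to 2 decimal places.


P = rho * g^2 * H^2 * T / (32 * pi)
P = 1025 * 9.81^2 * 2.54^2 * 11.28 / (32 * pi)
P = 1025 * 96.2361 * 6.4516 * 11.28 / 100.53096
P = 71406.63 W/m

71406.63


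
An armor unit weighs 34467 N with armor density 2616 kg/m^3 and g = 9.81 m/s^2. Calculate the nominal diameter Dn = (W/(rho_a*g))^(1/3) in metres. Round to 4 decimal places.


V = W / (rho_a * g)
V = 34467 / (2616 * 9.81)
V = 34467 / 25662.96
V = 1.343064 m^3
Dn = V^(1/3) = 1.343064^(1/3)
Dn = 1.1033 m

1.1033


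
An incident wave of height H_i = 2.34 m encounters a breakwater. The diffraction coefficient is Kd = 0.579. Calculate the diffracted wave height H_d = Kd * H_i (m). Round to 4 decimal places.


H_d = Kd * H_i
H_d = 0.579 * 2.34
H_d = 1.3549 m

1.3549


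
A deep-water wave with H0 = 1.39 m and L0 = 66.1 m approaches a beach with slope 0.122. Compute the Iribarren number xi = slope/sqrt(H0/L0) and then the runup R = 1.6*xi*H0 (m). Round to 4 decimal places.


xi = slope / sqrt(H0/L0)
H0/L0 = 1.39/66.1 = 0.021029
sqrt(0.021029) = 0.145013
xi = 0.122 / 0.145013 = 0.841304
R = 1.6 * xi * H0 = 1.6 * 0.841304 * 1.39
R = 1.8711 m

1.8711


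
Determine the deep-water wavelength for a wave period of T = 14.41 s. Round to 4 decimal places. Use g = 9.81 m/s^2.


L0 = g * T^2 / (2 * pi)
L0 = 9.81 * 14.41^2 / (2 * pi)
L0 = 9.81 * 207.6481 / 6.28319
L0 = 2037.0279 / 6.28319
L0 = 324.2031 m

324.2031


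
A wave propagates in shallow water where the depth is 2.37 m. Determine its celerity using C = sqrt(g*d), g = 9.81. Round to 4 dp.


Using the shallow-water approximation:
C = sqrt(g * d) = sqrt(9.81 * 2.37)
C = sqrt(23.2497)
C = 4.8218 m/s

4.8218


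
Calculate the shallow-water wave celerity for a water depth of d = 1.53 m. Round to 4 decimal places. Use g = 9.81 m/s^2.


Using the shallow-water approximation:
C = sqrt(g * d) = sqrt(9.81 * 1.53)
C = sqrt(15.0093)
C = 3.8742 m/s

3.8742


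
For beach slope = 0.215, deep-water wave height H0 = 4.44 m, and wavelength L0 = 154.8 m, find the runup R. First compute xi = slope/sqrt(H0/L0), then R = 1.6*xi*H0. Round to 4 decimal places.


xi = slope / sqrt(H0/L0)
H0/L0 = 4.44/154.8 = 0.028682
sqrt(0.028682) = 0.169358
xi = 0.215 / 0.169358 = 1.269499
R = 1.6 * xi * H0 = 1.6 * 1.269499 * 4.44
R = 9.0185 m

9.0185


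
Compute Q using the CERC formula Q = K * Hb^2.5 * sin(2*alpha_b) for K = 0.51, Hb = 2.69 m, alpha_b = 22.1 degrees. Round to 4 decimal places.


Q = K * Hb^2.5 * sin(2 * alpha_b)
Hb^2.5 = 2.69^2.5 = 11.868086
sin(2 * 22.1) = sin(44.2) = 0.697165
Q = 0.51 * 11.868086 * 0.697165
Q = 4.2197 m^3/s

4.2197


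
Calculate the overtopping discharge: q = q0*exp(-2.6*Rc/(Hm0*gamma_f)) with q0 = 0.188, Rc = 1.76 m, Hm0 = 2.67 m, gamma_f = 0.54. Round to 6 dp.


q = q0 * exp(-2.6 * Rc / (Hm0 * gamma_f))
Exponent = -2.6 * 1.76 / (2.67 * 0.54)
= -2.6 * 1.76 / 1.4418
= -3.173811
exp(-3.173811) = 0.041844
q = 0.188 * 0.041844
q = 0.007867 m^3/s/m

0.007867


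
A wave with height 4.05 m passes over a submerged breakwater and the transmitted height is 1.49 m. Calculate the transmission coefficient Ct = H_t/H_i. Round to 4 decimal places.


Ct = H_t / H_i
Ct = 1.49 / 4.05
Ct = 0.3679

0.3679


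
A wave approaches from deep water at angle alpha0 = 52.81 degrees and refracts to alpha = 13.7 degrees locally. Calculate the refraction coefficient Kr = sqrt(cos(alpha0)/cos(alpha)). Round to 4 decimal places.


Kr = sqrt(cos(alpha0) / cos(alpha))
cos(52.81) = 0.604460
cos(13.7) = 0.971549
Kr = sqrt(0.604460 / 0.971549)
Kr = sqrt(0.622161)
Kr = 0.7888

0.7888


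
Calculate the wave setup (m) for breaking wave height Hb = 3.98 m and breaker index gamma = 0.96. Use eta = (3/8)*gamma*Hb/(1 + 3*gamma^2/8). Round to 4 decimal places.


eta = (3/8) * gamma * Hb / (1 + 3*gamma^2/8)
Numerator = (3/8) * 0.96 * 3.98 = 1.432800
Denominator = 1 + 3*0.96^2/8 = 1 + 0.345600 = 1.345600
eta = 1.432800 / 1.345600
eta = 1.0648 m

1.0648


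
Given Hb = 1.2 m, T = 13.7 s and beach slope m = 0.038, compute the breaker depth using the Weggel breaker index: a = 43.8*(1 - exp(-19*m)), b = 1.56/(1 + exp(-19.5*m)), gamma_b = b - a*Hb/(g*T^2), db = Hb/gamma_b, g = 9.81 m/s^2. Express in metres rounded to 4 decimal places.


a = 43.8 * (1 - exp(-19 * m))
exp(-19 * 0.038) = exp(-0.7220) = 0.485780
a = 43.8 * (1 - 0.485780) = 22.522848
b = 1.56 / (1 + exp(-19.5 * m))
exp(-19.5 * 0.038) = exp(-0.7410) = 0.476637
b = 1.56 / (1 + 0.476637) = 1.056455
Hb / (g * T^2) = 1.2 / (9.81 * 13.7^2) = 1.2 / 1841.2389 = 0.00065174
gamma_b = b - a * Hb/(g*T^2) = 1.056455 - 22.522848 * 0.00065174 = 1.041776
db = Hb / gamma_b = 1.2 / 1.041776
db = 1.1519 m

1.1519


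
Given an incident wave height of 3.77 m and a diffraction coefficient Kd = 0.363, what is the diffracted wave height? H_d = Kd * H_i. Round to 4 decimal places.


H_d = Kd * H_i
H_d = 0.363 * 3.77
H_d = 1.3685 m

1.3685


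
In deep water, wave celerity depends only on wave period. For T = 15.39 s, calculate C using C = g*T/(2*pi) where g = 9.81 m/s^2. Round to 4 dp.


We use the deep-water celerity formula:
C = g * T / (2 * pi)
C = 9.81 * 15.39 / (2 * 3.14159...)
C = 150.975900 / 6.283185
C = 24.0286 m/s

24.0286


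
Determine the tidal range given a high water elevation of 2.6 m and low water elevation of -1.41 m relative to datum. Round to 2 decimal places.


Tidal range = High water - Low water
Tidal range = 2.6 - (-1.41)
Tidal range = 4.01 m

4.01


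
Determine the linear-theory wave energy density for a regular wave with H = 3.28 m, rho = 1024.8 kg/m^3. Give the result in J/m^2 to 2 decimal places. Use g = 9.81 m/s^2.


E = (1/8) * rho * g * H^2
E = (1/8) * 1024.8 * 9.81 * 3.28^2
E = 0.125 * 1024.8 * 9.81 * 10.7584
E = 13519.66 J/m^2

13519.66


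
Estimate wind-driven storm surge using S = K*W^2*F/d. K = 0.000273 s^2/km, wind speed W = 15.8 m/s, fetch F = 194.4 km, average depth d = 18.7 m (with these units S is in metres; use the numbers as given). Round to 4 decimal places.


S = K * W^2 * F / d
W^2 = 15.8^2 = 249.64
S = 0.000273 * 249.64 * 194.4 / 18.7
Numerator = 0.000273 * 249.64 * 194.4 = 13.248694
S = 13.248694 / 18.7 = 0.7085 m

0.7085


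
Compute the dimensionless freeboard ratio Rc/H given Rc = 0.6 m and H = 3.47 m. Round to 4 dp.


Relative freeboard = Rc / H
= 0.6 / 3.47
= 0.1729

0.1729


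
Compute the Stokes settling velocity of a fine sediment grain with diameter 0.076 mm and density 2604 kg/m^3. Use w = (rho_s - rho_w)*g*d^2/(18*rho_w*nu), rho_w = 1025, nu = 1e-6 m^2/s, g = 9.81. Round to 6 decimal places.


w = (rho_s - rho_w) * g * d^2 / (18 * rho_w * nu)
d = 0.076 mm = 0.000076 m
rho_s - rho_w = 2604 - 1025 = 1579
Numerator = 1579 * 9.81 * (0.000076)^2 = 0.000089470182
Denominator = 18 * 1025 * 1e-6 = 0.018450
w = 0.004849 m/s

0.004849


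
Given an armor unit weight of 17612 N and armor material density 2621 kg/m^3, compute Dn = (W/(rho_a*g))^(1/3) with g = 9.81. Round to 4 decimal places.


V = W / (rho_a * g)
V = 17612 / (2621 * 9.81)
V = 17612 / 25712.01
V = 0.684972 m^3
Dn = V^(1/3) = 0.684972^(1/3)
Dn = 0.8815 m

0.8815


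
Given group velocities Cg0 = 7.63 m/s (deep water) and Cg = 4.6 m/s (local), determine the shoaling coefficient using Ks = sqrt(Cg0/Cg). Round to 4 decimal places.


Ks = sqrt(Cg0 / Cg)
Ks = sqrt(7.63 / 4.6)
Ks = sqrt(1.6587)
Ks = 1.2879

1.2879


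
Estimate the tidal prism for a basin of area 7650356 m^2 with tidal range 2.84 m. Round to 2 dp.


Tidal prism = Area * Tidal range
P = 7650356 * 2.84
P = 21727011.04 m^3

21727011.04


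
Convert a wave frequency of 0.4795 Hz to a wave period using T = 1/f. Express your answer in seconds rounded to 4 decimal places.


T = 1 / f
T = 1 / 0.4795
T = 2.0855 s

2.0855


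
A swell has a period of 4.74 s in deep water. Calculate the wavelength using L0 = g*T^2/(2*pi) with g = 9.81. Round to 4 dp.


L0 = g * T^2 / (2 * pi)
L0 = 9.81 * 4.74^2 / (2 * pi)
L0 = 9.81 * 22.4676 / 6.28319
L0 = 220.4072 / 6.28319
L0 = 35.0789 m

35.0789


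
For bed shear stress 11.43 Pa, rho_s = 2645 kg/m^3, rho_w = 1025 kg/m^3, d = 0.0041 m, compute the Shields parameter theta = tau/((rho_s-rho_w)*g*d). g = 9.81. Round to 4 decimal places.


theta = tau / ((rho_s - rho_w) * g * d)
rho_s - rho_w = 2645 - 1025 = 1620
Denominator = 1620 * 9.81 * 0.0041 = 65.158020
theta = 11.43 / 65.158020
theta = 0.1754

0.1754


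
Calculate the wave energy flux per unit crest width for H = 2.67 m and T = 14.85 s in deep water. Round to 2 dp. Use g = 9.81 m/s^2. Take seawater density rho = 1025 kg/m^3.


P = rho * g^2 * H^2 * T / (32 * pi)
P = 1025 * 9.81^2 * 2.67^2 * 14.85 / (32 * pi)
P = 1025 * 96.2361 * 7.1289 * 14.85 / 100.53096
P = 103874.99 W/m

103874.99


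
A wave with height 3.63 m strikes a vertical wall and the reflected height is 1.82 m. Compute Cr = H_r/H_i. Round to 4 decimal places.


Cr = H_r / H_i
Cr = 1.82 / 3.63
Cr = 0.5014

0.5014


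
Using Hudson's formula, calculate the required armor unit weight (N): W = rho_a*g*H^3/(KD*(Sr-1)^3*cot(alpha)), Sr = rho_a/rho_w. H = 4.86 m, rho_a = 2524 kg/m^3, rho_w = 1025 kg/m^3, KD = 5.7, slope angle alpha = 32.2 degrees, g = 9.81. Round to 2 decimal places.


Sr = rho_a / rho_w = 2524 / 1025 = 2.462439
(Sr - 1) = 1.462439
(Sr - 1)^3 = 3.127759
cot(32.2) = 1 / tan(32.2) = 1 / 0.629734 = 1.587973
Numerator = 2524 * 9.81 * 4.86^3 = 2842282.0067
Denominator = 5.7 * 3.127759 * 1.587973 = 28.310744
W = 2842282.0067 / 28.310744
W = 100395.88 N

100395.88
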